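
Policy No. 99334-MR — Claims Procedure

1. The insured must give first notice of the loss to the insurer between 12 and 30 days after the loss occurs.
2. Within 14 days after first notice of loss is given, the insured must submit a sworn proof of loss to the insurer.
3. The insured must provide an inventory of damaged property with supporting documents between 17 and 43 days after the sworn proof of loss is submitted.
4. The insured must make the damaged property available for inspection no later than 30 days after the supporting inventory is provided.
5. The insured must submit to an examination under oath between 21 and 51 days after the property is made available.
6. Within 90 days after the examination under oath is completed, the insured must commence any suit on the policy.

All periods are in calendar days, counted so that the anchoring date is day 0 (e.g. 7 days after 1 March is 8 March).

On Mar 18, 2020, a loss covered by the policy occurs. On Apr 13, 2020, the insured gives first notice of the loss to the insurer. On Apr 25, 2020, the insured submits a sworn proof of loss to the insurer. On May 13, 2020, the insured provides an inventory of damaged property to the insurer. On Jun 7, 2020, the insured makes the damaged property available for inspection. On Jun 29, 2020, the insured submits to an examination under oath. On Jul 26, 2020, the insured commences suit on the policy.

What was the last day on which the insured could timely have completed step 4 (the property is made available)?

Jun 12, 2020

Step 4 runs from May 13, 2020, when the supporting inventory is provided. 30 days after May 13, 2020 is Jun 12, 2020.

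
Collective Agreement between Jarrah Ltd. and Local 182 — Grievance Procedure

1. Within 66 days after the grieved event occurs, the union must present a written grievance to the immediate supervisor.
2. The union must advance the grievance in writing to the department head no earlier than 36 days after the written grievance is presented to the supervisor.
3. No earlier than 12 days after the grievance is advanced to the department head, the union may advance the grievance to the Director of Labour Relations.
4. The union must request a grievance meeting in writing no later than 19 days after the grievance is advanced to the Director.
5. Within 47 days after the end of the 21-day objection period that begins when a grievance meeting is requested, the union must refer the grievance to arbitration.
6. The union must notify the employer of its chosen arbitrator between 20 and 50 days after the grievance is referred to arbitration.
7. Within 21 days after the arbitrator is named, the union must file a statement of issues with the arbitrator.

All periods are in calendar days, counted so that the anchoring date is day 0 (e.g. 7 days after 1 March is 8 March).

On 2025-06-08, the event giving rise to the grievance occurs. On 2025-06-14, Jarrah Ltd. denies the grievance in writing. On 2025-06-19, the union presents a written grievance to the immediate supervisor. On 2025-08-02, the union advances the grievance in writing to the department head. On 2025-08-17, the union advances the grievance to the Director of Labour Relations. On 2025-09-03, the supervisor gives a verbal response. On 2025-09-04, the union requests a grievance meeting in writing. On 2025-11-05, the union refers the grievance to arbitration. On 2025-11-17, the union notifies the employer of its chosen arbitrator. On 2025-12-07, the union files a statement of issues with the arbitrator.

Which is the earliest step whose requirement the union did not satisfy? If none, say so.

Step 1: 66 days after 2025-06-08 (when the grieved event occurs) is 2025-08-13; done 2025-06-19 — timely.
Step 2: the earliest permitted date is 36 days after 2025-06-19 (when the written grievance is presented to the supervisor), i.e. 2025-07-25; 2025-08-02 is on or after that date.
Step 3: the earliest permitted date is 12 days after 2025-08-02 (when the grievance is advanced to the department head), i.e. 2025-08-14; done 2025-08-17 — permitted.
Step 4: 19 days after 2025-08-17 (when the grievance is advanced to the Director) is 2025-09-05; done 2025-09-04 — timely.
Step 5: 47 days after 2025-09-25 (end of the 21-day objection period, which began when a grievance meeting is requested on 2025-09-04) is 2025-11-11; done 2025-11-05 — timely.
Step 6: the window is 20–50 days after 2025-11-05 (when the grievance is referred to arbitration), so 2025-11-25 through 2025-12-25; 2025-11-17 is 8 days too early.

Step 6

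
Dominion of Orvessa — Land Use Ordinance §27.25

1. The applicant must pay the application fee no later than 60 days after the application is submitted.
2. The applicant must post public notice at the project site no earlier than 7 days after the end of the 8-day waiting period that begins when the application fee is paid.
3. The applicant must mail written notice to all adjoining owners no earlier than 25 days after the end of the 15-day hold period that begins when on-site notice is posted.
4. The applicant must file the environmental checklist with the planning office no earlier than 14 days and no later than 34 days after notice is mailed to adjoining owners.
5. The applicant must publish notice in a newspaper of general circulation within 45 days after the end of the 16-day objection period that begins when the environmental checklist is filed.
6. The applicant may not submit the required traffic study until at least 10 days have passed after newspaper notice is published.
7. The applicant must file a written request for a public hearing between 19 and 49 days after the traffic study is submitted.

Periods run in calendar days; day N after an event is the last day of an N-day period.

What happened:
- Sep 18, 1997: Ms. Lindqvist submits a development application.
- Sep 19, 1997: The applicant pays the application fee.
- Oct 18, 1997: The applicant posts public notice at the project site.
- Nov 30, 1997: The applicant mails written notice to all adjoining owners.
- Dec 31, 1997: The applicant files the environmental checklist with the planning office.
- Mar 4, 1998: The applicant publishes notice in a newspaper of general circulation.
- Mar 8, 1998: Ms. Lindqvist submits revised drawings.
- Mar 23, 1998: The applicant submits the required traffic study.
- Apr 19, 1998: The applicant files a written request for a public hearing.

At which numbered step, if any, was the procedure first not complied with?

Step 1: 60 days after Sep 18, 1997 (when the application is submitted) is Nov 17, 1997; completed Sep 19, 1997, before the deadline.
Step 2: the earliest permitted date is 7 days after Sep 27, 1997 (end of the 8-day waiting period, which began when the application fee is paid on Sep 19, 1997), i.e. Oct 4, 1997; Oct 18, 1997 is on or after that date.
Step 3: the earliest permitted date is 25 days after Nov 2, 1997 (end of the 15-day hold period, which began when on-site notice is posted on Oct 18, 1997), i.e. Nov 27, 1997; done Nov 30, 1997 — permitted.
Step 4: the window is 14–34 days after Nov 30, 1997 (when notice is mailed to adjoining owners), so Dec 14, 1997 through Jan 3, 1998; Dec 31, 1997 falls inside that range.
Step 5: 45 days after Jan 16, 1998 (end of the 16-day objection period, which began when the environmental checklist is filed on Dec 31, 1997) is Mar 2, 1998; not done until Mar 4, 1998, 2 days after the deadline.
Later steps need not be reached.

Step 5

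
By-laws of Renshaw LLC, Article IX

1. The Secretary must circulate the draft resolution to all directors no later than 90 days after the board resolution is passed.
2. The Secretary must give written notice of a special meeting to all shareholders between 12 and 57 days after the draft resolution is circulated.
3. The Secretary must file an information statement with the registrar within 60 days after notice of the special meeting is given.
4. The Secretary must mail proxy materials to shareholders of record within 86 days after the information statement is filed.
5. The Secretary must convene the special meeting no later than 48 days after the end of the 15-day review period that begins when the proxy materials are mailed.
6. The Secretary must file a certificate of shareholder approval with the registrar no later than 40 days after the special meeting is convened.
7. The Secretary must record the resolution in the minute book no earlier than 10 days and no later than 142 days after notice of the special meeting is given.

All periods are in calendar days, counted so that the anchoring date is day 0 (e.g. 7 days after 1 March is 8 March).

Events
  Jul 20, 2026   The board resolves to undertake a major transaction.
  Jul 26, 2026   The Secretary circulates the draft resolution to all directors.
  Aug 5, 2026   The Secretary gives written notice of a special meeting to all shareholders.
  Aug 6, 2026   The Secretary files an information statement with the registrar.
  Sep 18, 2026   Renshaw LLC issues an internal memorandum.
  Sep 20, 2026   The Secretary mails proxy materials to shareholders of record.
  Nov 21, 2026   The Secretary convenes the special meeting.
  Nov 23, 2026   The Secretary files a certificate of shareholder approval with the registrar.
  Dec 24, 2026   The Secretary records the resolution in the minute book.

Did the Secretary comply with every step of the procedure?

No

Step 1: 90 days after Jul 20, 2026 (when the board resolution is passed) is Oct 18, 2026; Jul 26, 2026 is within that limit.
Step 2: the window is 12–57 days after Jul 26, 2026 (when the draft resolution is circulated), so Aug 7, 2026 through Sep 21, 2026; Aug 5, 2026 is 2 days too early.
No need to go further; step 2 was not satisfied.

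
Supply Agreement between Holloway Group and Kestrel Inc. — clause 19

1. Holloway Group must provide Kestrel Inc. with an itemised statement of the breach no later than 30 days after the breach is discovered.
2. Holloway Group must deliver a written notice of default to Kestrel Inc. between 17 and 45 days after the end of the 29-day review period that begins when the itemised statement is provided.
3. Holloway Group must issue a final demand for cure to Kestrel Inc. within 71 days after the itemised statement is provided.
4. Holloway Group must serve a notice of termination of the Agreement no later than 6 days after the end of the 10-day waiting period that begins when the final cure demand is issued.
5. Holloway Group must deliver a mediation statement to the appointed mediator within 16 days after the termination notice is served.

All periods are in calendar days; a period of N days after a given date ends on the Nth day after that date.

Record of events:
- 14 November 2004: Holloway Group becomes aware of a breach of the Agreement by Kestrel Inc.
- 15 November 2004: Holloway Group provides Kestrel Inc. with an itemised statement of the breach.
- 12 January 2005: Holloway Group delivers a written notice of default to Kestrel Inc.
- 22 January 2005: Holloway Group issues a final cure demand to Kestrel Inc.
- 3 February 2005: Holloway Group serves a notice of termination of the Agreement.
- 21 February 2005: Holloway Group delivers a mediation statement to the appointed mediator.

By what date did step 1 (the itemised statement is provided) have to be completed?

14 December 2004

Step 1 runs from 14 November 2004, when the breach is discovered. 30 days after 14 November 2004 is 14 December 2004.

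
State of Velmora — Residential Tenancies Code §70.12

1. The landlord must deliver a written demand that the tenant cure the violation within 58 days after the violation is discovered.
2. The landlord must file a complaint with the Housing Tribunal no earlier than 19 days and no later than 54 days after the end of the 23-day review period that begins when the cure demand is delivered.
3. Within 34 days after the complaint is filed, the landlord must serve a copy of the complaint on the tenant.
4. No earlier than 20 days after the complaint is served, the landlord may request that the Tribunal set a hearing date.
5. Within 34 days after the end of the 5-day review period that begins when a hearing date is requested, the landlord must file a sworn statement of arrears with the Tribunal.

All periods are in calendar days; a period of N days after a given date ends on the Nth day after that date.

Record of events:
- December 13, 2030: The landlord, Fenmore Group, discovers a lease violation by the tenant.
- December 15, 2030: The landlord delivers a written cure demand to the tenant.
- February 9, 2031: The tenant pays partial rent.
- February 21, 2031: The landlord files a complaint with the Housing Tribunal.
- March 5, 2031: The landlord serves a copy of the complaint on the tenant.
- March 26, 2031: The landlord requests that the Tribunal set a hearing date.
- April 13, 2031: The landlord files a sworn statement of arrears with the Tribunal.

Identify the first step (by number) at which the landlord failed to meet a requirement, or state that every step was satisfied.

Step 1 — counting 58 days from December 13, 2030 (when the violation is discovered) gives a deadline of February 9, 2031; completed December 15, 2030, before the deadline.
Step 2 — 19 and 54 days from January 7, 2031 (end of the 23-day review period, which began when the cure demand is delivered on December 15, 2030) are January 26, 2031 and March 2, 2031 respectively; February 21, 2031 falls inside that range.
Step 3 — counting 34 days from February 21, 2031 (when the complaint is filed) gives a deadline of March 27, 2031; March 5, 2031 is within that limit.
Step 4 — must wait 20 days from March 5, 2031 (when the complaint is served), so not before March 25, 2031; done March 26, 2031 — permitted.
Step 5 — counting 34 days from March 31, 2031 (end of the 5-day review period, which began when a hearing date is requested on March 26, 2031) gives a deadline of May 4, 2031; completed April 13, 2031, before the deadline.

None — every step was satisfied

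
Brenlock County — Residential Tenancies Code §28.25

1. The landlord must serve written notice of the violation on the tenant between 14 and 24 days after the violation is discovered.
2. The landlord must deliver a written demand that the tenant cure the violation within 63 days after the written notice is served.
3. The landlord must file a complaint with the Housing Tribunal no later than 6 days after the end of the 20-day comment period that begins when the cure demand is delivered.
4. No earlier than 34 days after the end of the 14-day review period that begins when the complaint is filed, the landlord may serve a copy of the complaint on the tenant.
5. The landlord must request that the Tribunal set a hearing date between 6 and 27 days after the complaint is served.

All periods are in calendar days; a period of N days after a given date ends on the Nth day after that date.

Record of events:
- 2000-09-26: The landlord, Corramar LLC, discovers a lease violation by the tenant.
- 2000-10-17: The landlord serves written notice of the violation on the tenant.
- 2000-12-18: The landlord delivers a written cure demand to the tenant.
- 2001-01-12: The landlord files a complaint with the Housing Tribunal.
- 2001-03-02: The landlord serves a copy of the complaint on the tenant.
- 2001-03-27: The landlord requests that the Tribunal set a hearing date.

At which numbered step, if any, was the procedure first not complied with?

None — every step was satisfied

Step 1 — 14 and 24 days from 2000-09-26 (when the violation is discovered) are 2000-10-10 and 2000-10-20 respectively; done 2000-10-17 — within the window.
Step 2 — counting 63 days from 2000-10-17 (when the written notice is served) gives a deadline of 2000-12-19; 2000-12-18 is within that limit.
Step 3 — counting 6 days from 2001-01-07 (end of the 20-day comment period, which began when the cure demand is delivered on 2000-12-18) gives a deadline of 2001-01-13; 2001-01-12 is within that limit.
Step 4 — must wait 34 days from 2001-01-26 (end of the 14-day review period, which began when the complaint is filed on 2001-01-12), so not before 2001-03-01; done 2001-03-02, after the minimum wait.
Step 5 — 6 and 27 days from 2001-03-02 (when the complaint is served) are 2001-03-08 and 2001-03-29 respectively; 2001-03-27 falls inside that range.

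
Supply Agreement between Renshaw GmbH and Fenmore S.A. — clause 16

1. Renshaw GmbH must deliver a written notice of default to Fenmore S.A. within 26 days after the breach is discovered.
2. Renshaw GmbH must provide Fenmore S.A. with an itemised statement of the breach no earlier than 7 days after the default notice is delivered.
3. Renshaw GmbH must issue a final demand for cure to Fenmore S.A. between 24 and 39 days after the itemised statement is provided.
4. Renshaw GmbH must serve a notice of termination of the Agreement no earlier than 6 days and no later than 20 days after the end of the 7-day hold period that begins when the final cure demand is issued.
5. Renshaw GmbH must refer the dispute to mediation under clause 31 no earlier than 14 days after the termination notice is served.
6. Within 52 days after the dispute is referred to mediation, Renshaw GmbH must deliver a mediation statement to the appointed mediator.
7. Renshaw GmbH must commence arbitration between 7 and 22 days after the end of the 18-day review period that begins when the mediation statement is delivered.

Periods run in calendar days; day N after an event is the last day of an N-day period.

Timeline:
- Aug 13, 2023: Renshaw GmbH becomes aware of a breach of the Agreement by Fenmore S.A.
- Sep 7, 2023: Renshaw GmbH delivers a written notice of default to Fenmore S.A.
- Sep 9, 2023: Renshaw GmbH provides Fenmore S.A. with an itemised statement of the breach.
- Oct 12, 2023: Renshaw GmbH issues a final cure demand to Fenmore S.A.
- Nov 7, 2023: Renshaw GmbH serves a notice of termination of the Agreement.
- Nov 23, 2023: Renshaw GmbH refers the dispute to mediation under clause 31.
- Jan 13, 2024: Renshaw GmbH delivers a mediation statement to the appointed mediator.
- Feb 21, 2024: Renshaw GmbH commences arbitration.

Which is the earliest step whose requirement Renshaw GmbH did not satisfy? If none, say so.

Step 1: 26 days after Aug 13, 2023 (when the breach is discovered) is Sep 8, 2023; Sep 7, 2023 is within that limit.
Step 2: the earliest permitted date is 7 days after Sep 7, 2023 (when the default notice is delivered), i.e. Sep 14, 2023; acted on Sep 9, 2023, 5 days prematurely.
Later steps need not be reached.

Step 2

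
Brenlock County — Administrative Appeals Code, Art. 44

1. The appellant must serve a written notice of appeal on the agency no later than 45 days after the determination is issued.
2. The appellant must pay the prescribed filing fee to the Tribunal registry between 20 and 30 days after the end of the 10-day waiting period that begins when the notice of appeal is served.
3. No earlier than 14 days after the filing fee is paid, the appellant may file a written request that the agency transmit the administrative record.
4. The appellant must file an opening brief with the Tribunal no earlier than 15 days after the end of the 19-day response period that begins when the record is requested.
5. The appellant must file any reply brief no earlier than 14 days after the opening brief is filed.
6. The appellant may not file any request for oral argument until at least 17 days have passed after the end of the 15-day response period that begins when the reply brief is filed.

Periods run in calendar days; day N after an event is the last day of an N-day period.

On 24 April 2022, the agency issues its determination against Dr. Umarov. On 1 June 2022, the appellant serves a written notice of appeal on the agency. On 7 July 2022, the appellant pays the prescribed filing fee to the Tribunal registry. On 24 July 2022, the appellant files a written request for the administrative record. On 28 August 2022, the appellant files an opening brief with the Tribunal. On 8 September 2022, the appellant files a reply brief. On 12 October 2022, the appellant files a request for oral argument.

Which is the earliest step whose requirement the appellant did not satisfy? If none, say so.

Step 1: 45 days after 24 April 2022 (when the determination is issued) is 8 June 2022; done 1 June 2022 — timely.
Step 2: the window is 20–30 days after 11 June 2022 (end of the 10-day waiting period, which began when the notice of appeal is served on 1 June 2022), so 1 July 2022 through 11 July 2022; done 7 July 2022, which is between those dates.
Step 3: the earliest permitted date is 14 days after 7 July 2022 (when the filing fee is paid), i.e. 21 July 2022; done 24 July 2022 — permitted.
Step 4: the earliest permitted date is 15 days after 12 August 2022 (end of the 19-day response period, which began when the record is requested on 24 July 2022), i.e. 27 August 2022; 28 August 2022 is on or after that date.
Step 5: the earliest permitted date is 14 days after 28 August 2022 (when the opening brief is filed), i.e. 11 September 2022; 8 September 2022 is 3 days before the earliest permitted date.

Step 5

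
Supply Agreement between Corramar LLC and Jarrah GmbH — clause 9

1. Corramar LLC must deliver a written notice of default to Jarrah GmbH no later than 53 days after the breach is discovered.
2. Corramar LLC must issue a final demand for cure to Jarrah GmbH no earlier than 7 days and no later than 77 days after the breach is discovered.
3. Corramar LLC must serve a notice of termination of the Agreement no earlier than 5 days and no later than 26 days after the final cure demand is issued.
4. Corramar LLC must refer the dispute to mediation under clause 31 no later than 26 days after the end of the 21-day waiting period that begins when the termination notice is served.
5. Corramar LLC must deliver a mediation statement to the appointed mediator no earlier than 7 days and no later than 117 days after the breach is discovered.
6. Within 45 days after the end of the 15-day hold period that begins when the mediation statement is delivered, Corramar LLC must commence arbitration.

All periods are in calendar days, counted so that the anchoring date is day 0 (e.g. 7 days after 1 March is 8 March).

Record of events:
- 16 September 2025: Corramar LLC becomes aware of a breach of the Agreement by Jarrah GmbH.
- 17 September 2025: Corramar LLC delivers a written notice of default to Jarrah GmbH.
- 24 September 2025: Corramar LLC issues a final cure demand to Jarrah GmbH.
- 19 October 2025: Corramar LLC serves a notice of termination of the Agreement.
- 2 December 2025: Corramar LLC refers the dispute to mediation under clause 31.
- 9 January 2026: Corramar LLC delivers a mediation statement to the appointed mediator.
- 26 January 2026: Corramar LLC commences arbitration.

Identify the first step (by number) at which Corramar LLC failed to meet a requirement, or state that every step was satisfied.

(1) due by 16 September 2025 + 53 days = 8 November 2025; completed 17 September 2025, before the deadline.
(2) the permitted window runs from 16 September 2025 + 7 = 23 September 2025 to 16 September 2025 + 77 = 2 December 2025; done 24 September 2025, which is between those dates.
(3) the permitted window runs from 24 September 2025 + 5 = 29 September 2025 to 24 September 2025 + 26 = 20 October 2025; done 19 October 2025, which is between those dates.
(4) due by 9 November 2025 + 26 days = 5 December 2025; completed 2 December 2025, before the deadline.
(5) the permitted window runs from 16 September 2025 + 7 = 23 September 2025 to 16 September 2025 + 117 = 11 January 2026; 9 January 2026 falls inside that range.
(6) due by 24 January 2026 + 45 days = 10 March 2026; 26 January 2026 is within that limit.

None — every step was satisfied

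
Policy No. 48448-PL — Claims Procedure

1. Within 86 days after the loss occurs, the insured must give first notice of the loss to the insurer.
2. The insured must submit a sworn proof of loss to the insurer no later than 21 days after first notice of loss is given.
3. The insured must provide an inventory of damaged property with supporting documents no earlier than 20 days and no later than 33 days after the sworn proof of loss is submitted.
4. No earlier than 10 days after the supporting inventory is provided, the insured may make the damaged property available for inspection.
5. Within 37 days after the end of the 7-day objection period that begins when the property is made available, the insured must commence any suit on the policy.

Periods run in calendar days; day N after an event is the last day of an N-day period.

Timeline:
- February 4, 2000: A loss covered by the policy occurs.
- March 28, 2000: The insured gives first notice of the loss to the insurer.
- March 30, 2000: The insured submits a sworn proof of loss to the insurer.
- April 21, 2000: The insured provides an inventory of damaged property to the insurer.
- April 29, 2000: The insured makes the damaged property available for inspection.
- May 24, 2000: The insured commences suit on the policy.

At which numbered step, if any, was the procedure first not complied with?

Step 1 — counting 86 days from February 4, 2000 (when the loss occurs) gives a deadline of April 30, 2000; completed March 28, 2000, before the deadline.
Step 2 — counting 21 days from March 28, 2000 (when first notice of loss is given) gives a deadline of April 18, 2000; completed March 30, 2000, before the deadline.
Step 3 — 20 and 33 days from March 30, 2000 (when the sworn proof of loss is submitted) are April 19, 2000 and May 2, 2000 respectively; done April 21, 2000, which is between those dates.
Step 4 — must wait 10 days from April 21, 2000 (when the supporting inventory is provided), so not before May 1, 2000; April 29, 2000 is 2 days before the earliest permitted date.
That is the first point of non-compliance.

Step 4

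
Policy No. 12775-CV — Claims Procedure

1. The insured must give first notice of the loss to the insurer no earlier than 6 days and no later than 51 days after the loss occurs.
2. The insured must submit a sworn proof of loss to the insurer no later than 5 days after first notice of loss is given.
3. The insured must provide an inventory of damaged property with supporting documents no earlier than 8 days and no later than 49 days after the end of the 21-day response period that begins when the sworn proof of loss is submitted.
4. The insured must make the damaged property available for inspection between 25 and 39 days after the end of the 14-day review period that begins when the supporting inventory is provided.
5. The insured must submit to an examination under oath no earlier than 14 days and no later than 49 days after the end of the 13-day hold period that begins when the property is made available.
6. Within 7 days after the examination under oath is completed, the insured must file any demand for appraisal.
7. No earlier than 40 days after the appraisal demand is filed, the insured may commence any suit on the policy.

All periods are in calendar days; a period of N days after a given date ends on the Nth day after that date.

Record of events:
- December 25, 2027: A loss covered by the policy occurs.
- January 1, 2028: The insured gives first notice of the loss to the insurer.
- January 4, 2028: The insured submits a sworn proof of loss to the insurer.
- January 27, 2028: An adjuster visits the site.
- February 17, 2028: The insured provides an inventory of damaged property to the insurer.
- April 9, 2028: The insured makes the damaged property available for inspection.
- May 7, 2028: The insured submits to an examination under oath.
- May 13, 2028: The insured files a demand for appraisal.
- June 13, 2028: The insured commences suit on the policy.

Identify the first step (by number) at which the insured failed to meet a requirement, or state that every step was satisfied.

Step 7

Step 1 — 6 and 51 days from December 25, 2027 (when the loss occurs) are December 31, 2027 and February 14, 2028 respectively; done January 1, 2028, which is between those dates.
Step 2 — counting 5 days from January 1, 2028 (when first notice of loss is given) gives a deadline of January 6, 2028; January 4, 2028 is within that limit.
Step 3 — 8 and 49 days from January 25, 2028 (end of the 21-day response period, which began when the sworn proof of loss is submitted on January 4, 2028) are February 2, 2028 and March 14, 2028 respectively; done February 17, 2028, which is between those dates.
Step 4 — 25 and 39 days from March 2, 2028 (end of the 14-day review period, which began when the supporting inventory is provided on February 17, 2028) are March 27, 2028 and April 10, 2028 respectively; April 9, 2028 falls inside that range.
Step 5 — 14 and 49 days from April 22, 2028 (end of the 13-day hold period, which began when the property is made available on April 9, 2028) are May 6, 2028 and June 10, 2028 respectively; done May 7, 2028, which is between those dates.
Step 6 — counting 7 days from May 7, 2028 (when the examination under oath is completed) gives a deadline of May 14, 2028; May 13, 2028 is within that limit.
Step 7 — must wait 40 days from May 13, 2028 (when the appraisal demand is filed), so not before June 22, 2028; acted on June 13, 2028, 9 days prematurely.
That is the first point of non-compliance.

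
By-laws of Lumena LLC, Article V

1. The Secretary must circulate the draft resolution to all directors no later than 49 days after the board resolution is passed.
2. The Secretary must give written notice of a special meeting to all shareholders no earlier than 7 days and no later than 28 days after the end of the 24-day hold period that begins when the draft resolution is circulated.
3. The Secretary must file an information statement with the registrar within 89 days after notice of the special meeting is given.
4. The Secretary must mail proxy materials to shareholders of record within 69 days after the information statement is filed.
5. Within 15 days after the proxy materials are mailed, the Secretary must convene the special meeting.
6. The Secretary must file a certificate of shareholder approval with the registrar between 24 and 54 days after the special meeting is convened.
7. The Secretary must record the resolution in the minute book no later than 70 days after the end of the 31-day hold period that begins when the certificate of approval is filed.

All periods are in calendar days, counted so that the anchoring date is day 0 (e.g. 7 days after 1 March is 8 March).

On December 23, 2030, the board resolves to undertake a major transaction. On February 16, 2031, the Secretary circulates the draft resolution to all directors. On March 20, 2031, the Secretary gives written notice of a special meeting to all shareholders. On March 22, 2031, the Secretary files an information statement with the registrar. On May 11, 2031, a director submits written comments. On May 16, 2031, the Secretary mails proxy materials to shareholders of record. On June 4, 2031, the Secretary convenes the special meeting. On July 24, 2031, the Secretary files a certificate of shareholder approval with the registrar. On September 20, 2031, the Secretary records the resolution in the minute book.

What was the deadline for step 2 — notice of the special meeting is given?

The draft resolution is circulated on February 16, 2031; the 24-day hold period therefore ends March 12, 2031, and step 2 runs from that date. The window is 7–28 days after March 12, 2031; it closes on April 9, 2031.

April 9, 2031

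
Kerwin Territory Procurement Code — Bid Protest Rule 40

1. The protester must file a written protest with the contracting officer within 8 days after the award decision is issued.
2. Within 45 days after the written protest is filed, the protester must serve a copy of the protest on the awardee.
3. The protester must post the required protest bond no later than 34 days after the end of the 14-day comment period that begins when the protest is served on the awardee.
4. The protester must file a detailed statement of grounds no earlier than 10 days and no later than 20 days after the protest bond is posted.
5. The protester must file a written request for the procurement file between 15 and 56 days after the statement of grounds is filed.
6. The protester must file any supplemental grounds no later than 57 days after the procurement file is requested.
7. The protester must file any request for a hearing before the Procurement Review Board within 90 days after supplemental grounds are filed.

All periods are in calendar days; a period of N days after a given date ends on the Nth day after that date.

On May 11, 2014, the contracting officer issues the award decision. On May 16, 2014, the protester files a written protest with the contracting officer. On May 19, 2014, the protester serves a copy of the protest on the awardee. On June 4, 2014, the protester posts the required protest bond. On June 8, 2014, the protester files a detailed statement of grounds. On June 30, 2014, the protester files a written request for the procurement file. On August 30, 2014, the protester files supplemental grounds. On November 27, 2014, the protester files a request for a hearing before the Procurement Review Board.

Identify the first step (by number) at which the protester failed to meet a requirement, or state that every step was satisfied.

Step 4

Step 1: 8 days after May 11, 2014 (when the award decision is issued) is May 19, 2014; done May 16, 2014 — timely.
Step 2: 45 days after May 16, 2014 (when the written protest is filed) is June 30, 2014; done May 19, 2014 — timely.
Step 3: 34 days after June 2, 2014 (end of the 14-day comment period, which began when the protest is served on the awardee on May 19, 2014) is July 6, 2014; done June 4, 2014 — timely.
Step 4: the window is 10–20 days after June 4, 2014 (when the protest bond is posted), so June 14, 2014 through June 24, 2014; June 8, 2014 is 6 days too early.
The analysis stops there.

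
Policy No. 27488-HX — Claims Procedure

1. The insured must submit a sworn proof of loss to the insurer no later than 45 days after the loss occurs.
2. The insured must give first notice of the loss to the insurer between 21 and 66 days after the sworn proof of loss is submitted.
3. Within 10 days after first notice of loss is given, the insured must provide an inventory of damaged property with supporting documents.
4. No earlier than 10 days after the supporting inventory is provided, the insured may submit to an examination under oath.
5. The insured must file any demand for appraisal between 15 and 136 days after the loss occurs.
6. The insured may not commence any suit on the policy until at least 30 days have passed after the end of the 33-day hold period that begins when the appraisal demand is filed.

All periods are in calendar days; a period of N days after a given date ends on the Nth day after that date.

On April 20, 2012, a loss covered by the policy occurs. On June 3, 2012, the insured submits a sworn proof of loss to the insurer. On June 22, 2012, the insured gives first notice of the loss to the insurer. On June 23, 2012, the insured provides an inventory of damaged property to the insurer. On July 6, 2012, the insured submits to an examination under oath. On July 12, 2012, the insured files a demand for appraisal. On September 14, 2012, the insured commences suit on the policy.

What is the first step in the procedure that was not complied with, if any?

(1) due by April 20, 2012 + 45 days = June 4, 2012; done June 3, 2012 — timely.
(2) the permitted window runs from June 3, 2012 + 21 = June 24, 2012 to June 3, 2012 + 66 = August 8, 2012; June 22, 2012 is 2 days too early.

Step 2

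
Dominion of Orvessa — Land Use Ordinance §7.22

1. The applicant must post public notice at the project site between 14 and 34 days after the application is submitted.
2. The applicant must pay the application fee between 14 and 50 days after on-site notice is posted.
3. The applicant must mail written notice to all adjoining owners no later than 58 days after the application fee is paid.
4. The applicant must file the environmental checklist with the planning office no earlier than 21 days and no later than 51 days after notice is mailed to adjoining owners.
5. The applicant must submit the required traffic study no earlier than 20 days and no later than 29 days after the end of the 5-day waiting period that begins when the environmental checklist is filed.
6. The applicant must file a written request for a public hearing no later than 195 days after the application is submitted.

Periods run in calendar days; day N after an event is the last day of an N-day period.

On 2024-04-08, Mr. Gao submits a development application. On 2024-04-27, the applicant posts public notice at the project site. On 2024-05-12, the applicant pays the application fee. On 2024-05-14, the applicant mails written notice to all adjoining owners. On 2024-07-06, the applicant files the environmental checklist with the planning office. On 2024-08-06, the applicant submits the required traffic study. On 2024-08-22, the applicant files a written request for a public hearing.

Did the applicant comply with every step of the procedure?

No

Step 1: the window is 14–34 days after 2024-04-08 (when the application is submitted), so 2024-04-22 through 2024-05-12; 2024-04-27 falls inside that range.
Step 2: the window is 14–50 days after 2024-04-27 (when on-site notice is posted), so 2024-05-11 through 2024-06-16; done 2024-05-12, which is between those dates.
Step 3: 58 days after 2024-05-12 (when the application fee is paid) is 2024-07-09; done 2024-05-14 — timely.
Step 4: the window is 21–51 days after 2024-05-14 (when notice is mailed to adjoining owners), so 2024-06-04 through 2024-07-04; done 2024-07-06 — 2 days after the window closed.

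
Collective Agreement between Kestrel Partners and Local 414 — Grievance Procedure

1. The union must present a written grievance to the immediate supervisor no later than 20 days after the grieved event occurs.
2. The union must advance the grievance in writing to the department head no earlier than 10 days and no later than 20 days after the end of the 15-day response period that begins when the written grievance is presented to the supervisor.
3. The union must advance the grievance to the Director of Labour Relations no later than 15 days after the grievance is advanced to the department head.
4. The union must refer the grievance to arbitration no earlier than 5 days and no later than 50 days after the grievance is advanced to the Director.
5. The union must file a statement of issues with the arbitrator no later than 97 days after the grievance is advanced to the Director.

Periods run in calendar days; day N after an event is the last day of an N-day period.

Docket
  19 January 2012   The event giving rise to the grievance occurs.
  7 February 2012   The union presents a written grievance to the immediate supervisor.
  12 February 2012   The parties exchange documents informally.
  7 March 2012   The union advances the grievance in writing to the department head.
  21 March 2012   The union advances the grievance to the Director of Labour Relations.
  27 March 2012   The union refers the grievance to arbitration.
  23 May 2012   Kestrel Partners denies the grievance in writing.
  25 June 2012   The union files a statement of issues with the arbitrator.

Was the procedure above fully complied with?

Step 1 — counting 20 days from 19 January 2012 (when the grieved event occurs) gives a deadline of 8 February 2012; completed 7 February 2012, before the deadline.
Step 2 — 10 and 20 days from 22 February 2012 (end of the 15-day response period, which began when the written grievance is presented to the supervisor on 7 February 2012) are 3 March 2012 and 13 March 2012 respectively; done 7 March 2012 — within the window.
Step 3 — counting 15 days from 7 March 2012 (when the grievance is advanced to the department head) gives a deadline of 22 March 2012; done 21 March 2012 — timely.
Step 4 — 5 and 50 days from 21 March 2012 (when the grievance is advanced to the Director) are 26 March 2012 and 10 May 2012 respectively; done 27 March 2012, which is between those dates.
Step 5 — counting 97 days from 21 March 2012 (when the grievance is advanced to the Director) gives a deadline of 26 June 2012; done 25 June 2012 — timely.

Yes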